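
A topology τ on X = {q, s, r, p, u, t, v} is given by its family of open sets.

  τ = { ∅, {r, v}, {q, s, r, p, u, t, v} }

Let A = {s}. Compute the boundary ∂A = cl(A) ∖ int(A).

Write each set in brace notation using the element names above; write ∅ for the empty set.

{q, s, p, u, t}

opens ⊆ A: ∅; union → int = ∅
complement {q, r, p, u, t, v}; its interior {r, v}; cl(A) = X∖{r, v} = {q, s, p, u, t}
boundary = {q, s, p, u, t} ∖ ∅ = {q, s, p, u, t}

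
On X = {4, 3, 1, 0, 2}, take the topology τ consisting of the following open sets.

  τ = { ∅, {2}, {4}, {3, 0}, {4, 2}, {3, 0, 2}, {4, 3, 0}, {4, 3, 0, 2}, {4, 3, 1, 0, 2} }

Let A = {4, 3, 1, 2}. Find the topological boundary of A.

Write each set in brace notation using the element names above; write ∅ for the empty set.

opens ⊆ A: ∅, {4}, {2}, {4, 2}; union → int = {4, 2}
complement {0}; its interior ∅; cl(A) = X∖∅ = {4, 3, 1, 0, 2}
boundary = {4, 3, 1, 0, 2} ∖ {4, 2} = {3, 1, 0}

{3, 1, 0}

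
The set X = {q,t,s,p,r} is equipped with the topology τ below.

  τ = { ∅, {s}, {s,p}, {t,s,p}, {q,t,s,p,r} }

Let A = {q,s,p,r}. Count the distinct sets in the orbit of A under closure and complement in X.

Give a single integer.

cl via duality: int({t}) = ∅, so X∖∅ = {q,t,s,p,r}
Write k for closure, c for complement:
  1. A     = {q,s,p,r}
  2. kA    = {q,t,s,p,r}
  3. cA    = {t}
  4. ckA   = ∅
  5. kcA   = {q,t,r}
  6. ckcA  = {s,p}
applying k or c yields no new set

6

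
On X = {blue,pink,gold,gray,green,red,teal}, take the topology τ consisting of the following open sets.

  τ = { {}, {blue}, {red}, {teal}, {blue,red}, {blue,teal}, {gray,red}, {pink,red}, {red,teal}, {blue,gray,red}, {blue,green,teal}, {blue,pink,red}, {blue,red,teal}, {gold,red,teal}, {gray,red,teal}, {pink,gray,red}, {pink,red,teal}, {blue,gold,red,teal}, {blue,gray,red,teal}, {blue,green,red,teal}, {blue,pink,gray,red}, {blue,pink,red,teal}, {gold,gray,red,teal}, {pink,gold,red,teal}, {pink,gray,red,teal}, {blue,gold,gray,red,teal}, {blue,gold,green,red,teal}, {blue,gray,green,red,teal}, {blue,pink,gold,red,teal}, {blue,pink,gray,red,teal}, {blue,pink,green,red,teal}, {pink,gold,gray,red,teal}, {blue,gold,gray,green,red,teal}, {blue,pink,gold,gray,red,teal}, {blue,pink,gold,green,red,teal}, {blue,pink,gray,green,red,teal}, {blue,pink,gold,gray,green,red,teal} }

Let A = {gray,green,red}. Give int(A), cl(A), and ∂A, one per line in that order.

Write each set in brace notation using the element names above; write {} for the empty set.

int(A) = {gray,red}
cl(A)  = {pink,gold,gray,green,red}
∂A     = {pink,gold,green}

open subsets of A: {}, {red}, {gray,red}; so int(A) = {gray,red}
closure: X∖int(X∖A) = X∖{blue,teal} = {pink,gold,gray,green,red}
∂A = {pink,gold,gray,green,red} minus {gray,red} = {pink,gold,green}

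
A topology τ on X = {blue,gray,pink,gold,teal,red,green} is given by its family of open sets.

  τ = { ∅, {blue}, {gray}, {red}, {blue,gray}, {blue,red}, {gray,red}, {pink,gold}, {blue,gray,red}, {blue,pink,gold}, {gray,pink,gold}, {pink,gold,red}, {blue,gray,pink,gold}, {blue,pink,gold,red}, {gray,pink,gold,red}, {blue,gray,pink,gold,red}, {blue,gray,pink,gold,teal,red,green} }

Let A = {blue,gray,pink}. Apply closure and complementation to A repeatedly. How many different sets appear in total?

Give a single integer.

cl via duality: int({gold,teal,red,green}) = {red}, so X∖{red} = {blue,gray,pink,gold,teal,green}
Write k for closure, c for complement:
  1. A     = {blue,gray,pink}
  2. kA    = {blue,gray,pink,gold,teal,green}
  3. cA    = {gold,teal,red,green}
  4. ckA   = {red}
  5. kcA   = {pink,gold,teal,red,green}
  6. kckA  = {teal,red,green}
  7. ckcA  = {blue,gray}
  8. ckckA = {blue,gray,pink,gold}
  9. kckcA = {blue,gray,teal,green}
  10. ckckcA = {pink,gold,red}
applying k or c yields no new set

10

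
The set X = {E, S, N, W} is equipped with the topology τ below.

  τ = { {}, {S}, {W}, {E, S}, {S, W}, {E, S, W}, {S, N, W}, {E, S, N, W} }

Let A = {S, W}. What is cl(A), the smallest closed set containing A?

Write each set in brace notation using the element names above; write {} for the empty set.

{E, S, N, W}

cl via duality: int({E, N}) = {}, so X∖{} = {E, S, N, W}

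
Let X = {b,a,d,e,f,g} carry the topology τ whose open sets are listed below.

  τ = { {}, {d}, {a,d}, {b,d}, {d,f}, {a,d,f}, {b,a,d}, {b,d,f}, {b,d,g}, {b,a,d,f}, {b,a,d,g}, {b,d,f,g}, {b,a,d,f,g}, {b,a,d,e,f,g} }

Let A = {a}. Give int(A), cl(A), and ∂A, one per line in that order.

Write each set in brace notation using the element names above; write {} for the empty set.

open subsets of A: {}; so int(A) = {}
closure: X∖int(X∖A) = X∖{b,d,f,g} = {a,e}
∂A = {a,e} minus {} = {a,e}

int(A) = {}
cl(A)  = {a,e}
∂A     = {a,e}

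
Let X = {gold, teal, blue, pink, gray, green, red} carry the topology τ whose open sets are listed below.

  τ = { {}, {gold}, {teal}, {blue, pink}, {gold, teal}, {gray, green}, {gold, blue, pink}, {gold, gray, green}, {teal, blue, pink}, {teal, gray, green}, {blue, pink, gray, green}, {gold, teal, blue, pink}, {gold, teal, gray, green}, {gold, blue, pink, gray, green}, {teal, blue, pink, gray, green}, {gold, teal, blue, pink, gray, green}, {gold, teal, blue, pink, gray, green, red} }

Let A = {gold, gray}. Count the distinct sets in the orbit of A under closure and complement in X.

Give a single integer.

10

X∖A={teal, blue, pink, green, red}, int(X∖A)={teal, blue, pink}, hence cl(A)={gold, gray, green, red}
Orbit (k=closure, c=complement):
  1. A     = {gold, gray}
  2. kA    = {gold, gray, green, red}
  3. cA    = {teal, blue, pink, green, red}
  4. ckA   = {teal, blue, pink}
  5. kcA   = {teal, blue, pink, gray, green, red}
  6. kckA  = {teal, blue, pink, red}
  7. ckcA  = {gold}
  8. ckckA = {gold, gray, green}
  9. kckcA = {gold, red}
  10. ckckcA = {teal, blue, pink, gray, green}
(closed under both — stop)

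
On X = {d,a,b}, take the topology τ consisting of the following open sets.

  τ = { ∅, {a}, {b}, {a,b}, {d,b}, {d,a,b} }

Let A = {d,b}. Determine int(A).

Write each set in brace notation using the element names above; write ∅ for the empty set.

{d,b}

opens ⊆ A: ∅, {b}, {d,b}; union → int = {d,b}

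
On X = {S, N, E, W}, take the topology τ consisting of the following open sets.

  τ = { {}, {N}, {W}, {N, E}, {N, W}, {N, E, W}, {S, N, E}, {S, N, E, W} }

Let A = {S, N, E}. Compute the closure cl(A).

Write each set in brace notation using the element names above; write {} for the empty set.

{S, N, E}

cl via duality: int({W}) = {W}, so X∖{W} = {S, N, E}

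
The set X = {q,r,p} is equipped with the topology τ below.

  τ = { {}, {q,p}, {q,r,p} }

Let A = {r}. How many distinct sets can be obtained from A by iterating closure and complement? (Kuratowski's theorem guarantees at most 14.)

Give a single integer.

4

X∖A={q,p}, int(X∖A)={q,p}, hence cl(A)={r}
Orbit (k=closure, c=complement):
  1. A     = {r}
  2. cA    = {q,p}
  3. kcA   = {q,r,p}
  4. ckcA  = {}
(closed under both — stop)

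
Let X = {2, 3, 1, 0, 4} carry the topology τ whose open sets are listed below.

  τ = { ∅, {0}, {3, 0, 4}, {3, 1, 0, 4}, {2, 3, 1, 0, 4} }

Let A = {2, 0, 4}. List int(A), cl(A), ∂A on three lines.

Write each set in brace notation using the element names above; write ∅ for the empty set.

int(A) = {0}
cl(A)  = {2, 3, 1, 0, 4}
∂A     = {2, 3, 1, 4}

U open, U⊆A: ∅, {0}. int(A) = ⋃ = {0}
X∖A={3, 1}, int(X∖A)=∅, hence cl(A)={2, 3, 1, 0, 4}
∂A: remove int from cl → {2, 3, 1, 4}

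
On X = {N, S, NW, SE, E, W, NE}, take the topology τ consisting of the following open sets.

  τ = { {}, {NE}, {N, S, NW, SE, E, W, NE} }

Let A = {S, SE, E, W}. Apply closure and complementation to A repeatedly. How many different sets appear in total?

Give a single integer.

6

closure: X∖int(X∖A) = X∖{NE} = {N, S, NW, SE, E, W}
Let k=closure and c=complement:
  1. A     = {S, SE, E, W}
  2. kA    = {N, S, NW, SE, E, W}
  3. cA    = {N, NW, NE}
  4. ckA   = {NE}
  5. kcA   = {N, S, NW, SE, E, W, NE}
  6. ckcA  = {}
— saturated at 6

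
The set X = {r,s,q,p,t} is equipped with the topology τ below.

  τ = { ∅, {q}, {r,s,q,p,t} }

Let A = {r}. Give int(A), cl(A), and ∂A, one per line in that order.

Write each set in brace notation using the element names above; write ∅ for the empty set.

interior: largest open inside A is ∅ (from ∅)
cl via duality: int({s,q,p,t}) = {q}, so X∖{q} = {r,s,p,t}
cl∖int = {r,s,p,t}

int(A) = ∅
cl(A)  = {r,s,p,t}
∂A     = {r,s,p,t}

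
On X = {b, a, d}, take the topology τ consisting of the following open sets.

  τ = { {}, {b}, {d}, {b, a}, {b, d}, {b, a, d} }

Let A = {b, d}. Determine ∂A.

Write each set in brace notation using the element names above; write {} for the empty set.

interior: largest open inside A is {b, d} (from {}, {d}, {b}, {b, d})
cl via duality: int({a}) = {}, so X∖{} = {b, a, d}
cl∖int = {a}

{a}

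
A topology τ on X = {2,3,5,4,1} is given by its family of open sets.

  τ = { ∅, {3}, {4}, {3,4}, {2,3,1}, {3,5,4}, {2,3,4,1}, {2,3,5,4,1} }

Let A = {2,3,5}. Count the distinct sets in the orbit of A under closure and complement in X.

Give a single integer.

X∖A={4,1}, int(X∖A)={4}, hence cl(A)={2,3,5,1}
Orbit (k=closure, c=complement):
  1. A     = {2,3,5}
  2. kA    = {2,3,5,1}
  3. cA    = {4,1}
  4. ckA   = {4}
  5. kcA   = {2,5,4,1}
  6. kckA  = {5,4}
  7. ckcA  = {3}
  8. ckckA = {2,3,1}
(closed under both — stop)

8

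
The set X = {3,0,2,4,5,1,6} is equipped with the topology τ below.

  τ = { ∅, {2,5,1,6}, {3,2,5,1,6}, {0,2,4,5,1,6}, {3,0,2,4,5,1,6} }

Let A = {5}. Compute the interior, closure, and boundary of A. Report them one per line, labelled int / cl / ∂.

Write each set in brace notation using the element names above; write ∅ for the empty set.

int(A) = ∅
cl(A)  = {3,0,2,4,5,1,6}
∂A     = {3,0,2,4,5,1,6}

interior: largest open inside A is ∅ (from ∅)
cl via duality: int({3,0,2,4,1,6}) = ∅, so X∖∅ = {3,0,2,4,5,1,6}
cl∖int = {3,0,2,4,5,1,6}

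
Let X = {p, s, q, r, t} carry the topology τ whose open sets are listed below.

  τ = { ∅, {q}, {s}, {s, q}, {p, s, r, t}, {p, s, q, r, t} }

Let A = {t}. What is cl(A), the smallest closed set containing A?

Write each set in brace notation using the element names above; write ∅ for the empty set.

closure: X∖int(X∖A) = X∖{s, q} = {p, r, t}

{p, r, t}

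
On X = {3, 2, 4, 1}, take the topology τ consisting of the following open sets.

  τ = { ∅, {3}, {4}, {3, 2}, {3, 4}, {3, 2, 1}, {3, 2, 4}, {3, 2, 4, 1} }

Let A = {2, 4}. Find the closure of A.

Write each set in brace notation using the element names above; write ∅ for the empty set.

{2, 4, 1}

closure: X∖int(X∖A) = X∖{3} = {2, 4, 1}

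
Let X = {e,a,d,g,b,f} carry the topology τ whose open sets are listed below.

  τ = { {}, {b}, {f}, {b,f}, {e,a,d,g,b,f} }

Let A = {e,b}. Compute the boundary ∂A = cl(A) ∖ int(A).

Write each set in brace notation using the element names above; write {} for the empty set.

{e,a,d,g}

opens ⊆ A: {}, {b}; union → int = {b}
complement {a,d,g,f}; its interior {f}; cl(A) = X∖{f} = {e,a,d,g,b}
boundary = {e,a,d,g,b} ∖ {b} = {e,a,d,g}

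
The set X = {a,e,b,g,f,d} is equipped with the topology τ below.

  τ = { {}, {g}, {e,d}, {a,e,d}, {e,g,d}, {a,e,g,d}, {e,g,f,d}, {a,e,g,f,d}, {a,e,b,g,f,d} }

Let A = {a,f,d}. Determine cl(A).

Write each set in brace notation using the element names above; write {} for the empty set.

{a,e,b,f,d}

X∖A={e,b,g}, int(X∖A)={g}, hence cl(A)={a,e,b,f,d}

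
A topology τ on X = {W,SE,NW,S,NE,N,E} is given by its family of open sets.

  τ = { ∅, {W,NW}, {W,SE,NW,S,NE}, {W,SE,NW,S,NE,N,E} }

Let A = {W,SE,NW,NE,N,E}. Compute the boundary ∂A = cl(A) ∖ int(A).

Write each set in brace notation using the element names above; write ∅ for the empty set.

{SE,S,NE,N,E}

U open, U⊆A: ∅, {W,NW}. int(A) = ⋃ = {W,NW}
X∖A={S}, int(X∖A)=∅, hence cl(A)={W,SE,NW,S,NE,N,E}
∂A: remove int from cl → {SE,S,NE,N,E}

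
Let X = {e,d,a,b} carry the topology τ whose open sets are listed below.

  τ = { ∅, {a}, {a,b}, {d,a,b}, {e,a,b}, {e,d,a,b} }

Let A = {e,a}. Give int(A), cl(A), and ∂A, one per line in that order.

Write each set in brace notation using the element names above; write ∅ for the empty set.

open subsets of A: ∅, {a}; so int(A) = {a}
closure: X∖int(X∖A) = X∖∅ = {e,d,a,b}
∂A = {e,d,a,b} minus {a} = {e,d,b}

int(A) = {a}
cl(A)  = {e,d,a,b}
∂A     = {e,d,b}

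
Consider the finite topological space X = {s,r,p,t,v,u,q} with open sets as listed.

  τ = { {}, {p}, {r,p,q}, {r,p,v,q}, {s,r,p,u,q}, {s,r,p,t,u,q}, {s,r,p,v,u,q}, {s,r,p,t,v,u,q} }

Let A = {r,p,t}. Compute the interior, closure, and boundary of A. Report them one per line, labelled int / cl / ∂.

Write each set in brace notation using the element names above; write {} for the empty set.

int(A) = {p}
cl(A)  = {s,r,p,t,v,u,q}
∂A     = {s,r,t,v,u,q}

interior: largest open inside A is {p} (from {}, {p})
cl via duality: int({s,v,u,q}) = {}, so X∖{} = {s,r,p,t,v,u,q}
cl∖int = {s,r,t,v,u,q}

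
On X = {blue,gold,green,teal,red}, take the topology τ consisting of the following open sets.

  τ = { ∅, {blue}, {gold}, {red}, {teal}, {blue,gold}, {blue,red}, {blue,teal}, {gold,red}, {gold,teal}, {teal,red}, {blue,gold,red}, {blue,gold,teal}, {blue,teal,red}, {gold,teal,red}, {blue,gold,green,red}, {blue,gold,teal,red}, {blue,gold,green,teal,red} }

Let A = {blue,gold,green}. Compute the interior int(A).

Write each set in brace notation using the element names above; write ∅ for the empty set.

U open, U⊆A: ∅, {gold}, {blue}, {blue,gold}. int(A) = ⋃ = {blue,gold}

{blue,gold}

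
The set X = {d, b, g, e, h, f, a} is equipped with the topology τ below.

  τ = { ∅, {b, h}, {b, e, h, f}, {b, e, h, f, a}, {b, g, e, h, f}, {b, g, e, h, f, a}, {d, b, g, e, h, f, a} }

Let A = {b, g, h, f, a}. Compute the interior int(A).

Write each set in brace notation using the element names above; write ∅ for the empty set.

open subsets of A: ∅, {b, h}; so int(A) = {b, h}

{b, h}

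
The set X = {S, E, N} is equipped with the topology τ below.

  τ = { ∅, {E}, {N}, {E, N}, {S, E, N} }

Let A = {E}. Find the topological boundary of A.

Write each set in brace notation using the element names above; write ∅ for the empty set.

open subsets of A: ∅, {E}; so int(A) = {E}
closure: X∖int(X∖A) = X∖{N} = {S, E}
∂A = {S, E} minus {E} = {S}

{S}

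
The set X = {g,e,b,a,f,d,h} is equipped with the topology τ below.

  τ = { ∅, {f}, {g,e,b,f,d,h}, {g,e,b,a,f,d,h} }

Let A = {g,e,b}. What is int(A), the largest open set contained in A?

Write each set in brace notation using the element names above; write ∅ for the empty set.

∅

U open, U⊆A: ∅. int(A) = ⋃ = ∅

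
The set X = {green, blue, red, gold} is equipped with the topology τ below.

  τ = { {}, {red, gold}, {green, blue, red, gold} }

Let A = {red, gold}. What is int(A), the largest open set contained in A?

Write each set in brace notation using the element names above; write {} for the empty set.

{red, gold}

opens ⊆ A: {}, {red, gold}; union → int = {red, gold}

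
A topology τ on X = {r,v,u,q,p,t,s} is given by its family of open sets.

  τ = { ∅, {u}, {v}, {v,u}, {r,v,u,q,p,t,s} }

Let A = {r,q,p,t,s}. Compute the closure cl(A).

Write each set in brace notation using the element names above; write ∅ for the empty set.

{r,q,p,t,s}

complement {v,u}; its interior {v,u}; cl(A) = X∖{v,u} = {r,q,p,t,s}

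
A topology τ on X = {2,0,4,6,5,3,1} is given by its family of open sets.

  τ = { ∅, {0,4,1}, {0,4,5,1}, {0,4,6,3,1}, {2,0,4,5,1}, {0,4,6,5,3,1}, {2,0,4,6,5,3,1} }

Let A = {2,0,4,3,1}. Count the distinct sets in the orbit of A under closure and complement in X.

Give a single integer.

complement {6,5}; its interior ∅; cl(A) = X∖∅ = {2,0,4,6,5,3,1}
With k = closure, c = complement:
  1. A     = {2,0,4,3,1}
  2. kA    = {2,0,4,6,5,3,1}
  3. cA    = {6,5}
  4. ckA   = ∅
  5. kcA   = {2,6,5,3}
  6. ckcA  = {0,4,1}
k, c of each give nothing new

6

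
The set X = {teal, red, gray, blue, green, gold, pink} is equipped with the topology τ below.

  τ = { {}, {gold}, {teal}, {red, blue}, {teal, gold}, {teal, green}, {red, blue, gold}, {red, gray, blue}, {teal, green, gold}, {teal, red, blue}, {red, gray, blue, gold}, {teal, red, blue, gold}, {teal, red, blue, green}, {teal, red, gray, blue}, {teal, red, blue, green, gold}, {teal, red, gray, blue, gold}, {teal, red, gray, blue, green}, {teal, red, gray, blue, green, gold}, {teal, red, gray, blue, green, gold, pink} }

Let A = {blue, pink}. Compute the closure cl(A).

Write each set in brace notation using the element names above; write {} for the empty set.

complement {teal, red, gray, green, gold}; its interior {teal, green, gold}; cl(A) = X∖{teal, green, gold} = {red, gray, blue, pink}

{red, gray, blue, pink}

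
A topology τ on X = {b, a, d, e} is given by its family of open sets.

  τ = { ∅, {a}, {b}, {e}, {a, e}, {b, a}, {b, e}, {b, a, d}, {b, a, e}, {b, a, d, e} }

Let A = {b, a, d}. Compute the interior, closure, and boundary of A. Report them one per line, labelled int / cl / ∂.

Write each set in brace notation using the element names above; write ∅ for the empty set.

U open, U⊆A: ∅, {b}, {a}, {b, a}, {b, a, d}. int(A) = ⋃ = {b, a, d}
X∖A={e}, int(X∖A)={e}, hence cl(A)={b, a, d}
∂A: remove int from cl → ∅

int(A) = {b, a, d}
cl(A)  = {b, a, d}
∂A     = ∅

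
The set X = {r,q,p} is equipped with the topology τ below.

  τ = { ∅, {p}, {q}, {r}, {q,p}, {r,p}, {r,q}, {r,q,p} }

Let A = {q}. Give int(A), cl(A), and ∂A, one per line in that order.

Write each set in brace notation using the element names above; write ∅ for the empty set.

open subsets of A: ∅, {q}; so int(A) = {q}
closure: X∖int(X∖A) = X∖{r,p} = {q}
∂A = {q} minus {q} = ∅

int(A) = {q}
cl(A)  = {q}
∂A     = ∅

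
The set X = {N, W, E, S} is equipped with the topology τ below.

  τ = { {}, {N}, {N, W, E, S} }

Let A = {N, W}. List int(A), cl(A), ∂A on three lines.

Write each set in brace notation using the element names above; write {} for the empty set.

interior: largest open inside A is {N} (from {}, {N})
cl via duality: int({E, S}) = {}, so X∖{} = {N, W, E, S}
cl∖int = {W, E, S}

int(A) = {N}
cl(A)  = {N, W, E, S}
∂A     = {W, E, S}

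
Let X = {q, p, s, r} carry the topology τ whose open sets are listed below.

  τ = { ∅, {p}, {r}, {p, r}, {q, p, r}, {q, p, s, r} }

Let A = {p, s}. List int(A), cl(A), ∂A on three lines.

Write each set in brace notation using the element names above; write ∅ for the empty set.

int(A) = {p}
cl(A)  = {q, p, s}
∂A     = {q, s}

open subsets of A: ∅, {p}; so int(A) = {p}
closure: X∖int(X∖A) = X∖{r} = {q, p, s}
∂A = {q, p, s} minus {p} = {q, s}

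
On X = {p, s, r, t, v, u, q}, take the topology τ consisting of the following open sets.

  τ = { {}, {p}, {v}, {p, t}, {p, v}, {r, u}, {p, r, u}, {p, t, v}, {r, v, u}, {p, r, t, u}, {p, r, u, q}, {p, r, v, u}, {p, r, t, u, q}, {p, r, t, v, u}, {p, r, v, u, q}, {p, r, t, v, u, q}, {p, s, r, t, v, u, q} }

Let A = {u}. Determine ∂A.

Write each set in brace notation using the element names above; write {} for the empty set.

U open, U⊆A: {}. int(A) = ⋃ = {}
X∖A={p, s, r, t, v, q}, int(X∖A)={p, t, v}, hence cl(A)={s, r, u, q}
∂A: remove int from cl → {s, r, u, q}

{s, r, u, q}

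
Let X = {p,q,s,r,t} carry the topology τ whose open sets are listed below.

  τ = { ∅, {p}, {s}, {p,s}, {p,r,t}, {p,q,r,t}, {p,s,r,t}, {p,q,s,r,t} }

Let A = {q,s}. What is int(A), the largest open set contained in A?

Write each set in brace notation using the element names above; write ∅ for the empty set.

opens ⊆ A: ∅, {s}; union → int = {s}

{s}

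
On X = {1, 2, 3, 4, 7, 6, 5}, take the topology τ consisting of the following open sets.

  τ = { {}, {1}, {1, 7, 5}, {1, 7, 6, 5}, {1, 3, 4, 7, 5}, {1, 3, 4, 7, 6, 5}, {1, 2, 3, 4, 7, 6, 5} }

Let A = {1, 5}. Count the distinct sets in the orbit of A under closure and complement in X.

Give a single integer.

closure: X∖int(X∖A) = X∖{} = {1, 2, 3, 4, 7, 6, 5}
Let k=closure and c=complement:
  1. A     = {1, 5}
  2. kA    = {1, 2, 3, 4, 7, 6, 5}
  3. cA    = {2, 3, 4, 7, 6}
  4. ckA   = {}
  5. kcA   = {2, 3, 4, 7, 6, 5}
  6. ckcA  = {1}
— saturated at 6

6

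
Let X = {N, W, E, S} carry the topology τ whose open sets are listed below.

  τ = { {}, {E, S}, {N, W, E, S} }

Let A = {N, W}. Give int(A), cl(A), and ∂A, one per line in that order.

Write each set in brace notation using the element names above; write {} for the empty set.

open subsets of A: {}; so int(A) = {}
closure: X∖int(X∖A) = X∖{E, S} = {N, W}
∂A = {N, W} minus {} = {N, W}

int(A) = {}
cl(A)  = {N, W}
∂A     = {N, W}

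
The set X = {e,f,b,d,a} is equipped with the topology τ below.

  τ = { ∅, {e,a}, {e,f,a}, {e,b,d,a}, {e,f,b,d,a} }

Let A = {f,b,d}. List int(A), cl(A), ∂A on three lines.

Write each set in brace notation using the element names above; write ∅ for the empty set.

opens ⊆ A: ∅; union → int = ∅
complement {e,a}; its interior {e,a}; cl(A) = X∖{e,a} = {f,b,d}
boundary = {f,b,d} ∖ ∅ = {f,b,d}

int(A) = ∅
cl(A)  = {f,b,d}
∂A     = {f,b,d}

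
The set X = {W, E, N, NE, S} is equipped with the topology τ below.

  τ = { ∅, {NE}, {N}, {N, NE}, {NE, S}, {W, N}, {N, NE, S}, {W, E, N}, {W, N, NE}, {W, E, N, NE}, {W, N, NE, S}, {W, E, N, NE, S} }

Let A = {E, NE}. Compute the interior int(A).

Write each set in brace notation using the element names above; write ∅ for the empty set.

{NE}

opens ⊆ A: ∅, {NE}; union → int = {NE}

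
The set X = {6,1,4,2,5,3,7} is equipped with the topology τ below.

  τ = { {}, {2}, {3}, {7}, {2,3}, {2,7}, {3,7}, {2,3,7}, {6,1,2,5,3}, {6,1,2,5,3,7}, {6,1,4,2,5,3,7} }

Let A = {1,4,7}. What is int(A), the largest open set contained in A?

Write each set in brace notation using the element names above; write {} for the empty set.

opens ⊆ A: {}, {7}; union → int = {7}

{7}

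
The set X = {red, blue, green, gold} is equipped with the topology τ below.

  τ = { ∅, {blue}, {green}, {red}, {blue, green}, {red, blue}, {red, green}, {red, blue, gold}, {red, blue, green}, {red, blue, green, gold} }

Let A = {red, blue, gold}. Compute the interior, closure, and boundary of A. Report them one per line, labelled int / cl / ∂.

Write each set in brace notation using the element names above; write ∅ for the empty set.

open subsets of A: ∅, {red}, {blue}, {red, blue}, {red, blue, gold}; so int(A) = {red, blue, gold}
closure: X∖int(X∖A) = X∖{green} = {red, blue, gold}
∂A = {red, blue, gold} minus {red, blue, gold} = ∅

int(A) = {red, blue, gold}
cl(A)  = {red, blue, gold}
∂A     = ∅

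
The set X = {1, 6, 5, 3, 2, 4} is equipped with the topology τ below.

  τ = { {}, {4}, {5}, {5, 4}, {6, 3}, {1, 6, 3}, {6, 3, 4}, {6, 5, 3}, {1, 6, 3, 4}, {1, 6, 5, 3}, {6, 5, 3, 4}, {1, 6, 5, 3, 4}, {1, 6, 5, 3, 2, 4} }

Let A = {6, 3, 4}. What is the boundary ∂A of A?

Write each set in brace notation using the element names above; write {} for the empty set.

open subsets of A: {}, {4}, {6, 3}, {6, 3, 4}; so int(A) = {6, 3, 4}
closure: X∖int(X∖A) = X∖{5} = {1, 6, 3, 2, 4}
∂A = {1, 6, 3, 2, 4} minus {6, 3, 4} = {1, 2}

{1, 2}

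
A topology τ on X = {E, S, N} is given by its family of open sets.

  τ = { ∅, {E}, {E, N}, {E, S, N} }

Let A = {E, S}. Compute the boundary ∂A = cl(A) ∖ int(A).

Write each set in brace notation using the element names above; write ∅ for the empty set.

opens ⊆ A: ∅, {E}; union → int = {E}
complement {N}; its interior ∅; cl(A) = X∖∅ = {E, S, N}
boundary = {E, S, N} ∖ {E} = {S, N}

{S, N}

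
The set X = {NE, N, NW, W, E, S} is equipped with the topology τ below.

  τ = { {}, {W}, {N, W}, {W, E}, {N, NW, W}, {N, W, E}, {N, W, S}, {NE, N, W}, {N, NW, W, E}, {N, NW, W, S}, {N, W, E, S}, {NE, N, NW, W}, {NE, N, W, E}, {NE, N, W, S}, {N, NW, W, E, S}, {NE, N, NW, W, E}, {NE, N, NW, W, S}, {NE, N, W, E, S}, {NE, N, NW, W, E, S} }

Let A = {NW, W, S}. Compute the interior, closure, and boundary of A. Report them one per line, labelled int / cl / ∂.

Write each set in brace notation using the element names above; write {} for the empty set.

U open, U⊆A: {}, {W}. int(A) = ⋃ = {W}
X∖A={NE, N, E}, int(X∖A)={}, hence cl(A)={NE, N, NW, W, E, S}
∂A: remove int from cl → {NE, N, NW, E, S}

int(A) = {W}
cl(A)  = {NE, N, NW, W, E, S}
∂A     = {NE, N, NW, E, S}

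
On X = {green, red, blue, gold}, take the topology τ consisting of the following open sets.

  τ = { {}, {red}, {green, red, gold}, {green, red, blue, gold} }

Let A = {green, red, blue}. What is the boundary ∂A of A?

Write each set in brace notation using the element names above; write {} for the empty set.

{green, blue, gold}

open subsets of A: {}, {red}; so int(A) = {red}
closure: X∖int(X∖A) = X∖{} = {green, red, blue, gold}
∂A = {green, red, blue, gold} minus {red} = {green, blue, gold}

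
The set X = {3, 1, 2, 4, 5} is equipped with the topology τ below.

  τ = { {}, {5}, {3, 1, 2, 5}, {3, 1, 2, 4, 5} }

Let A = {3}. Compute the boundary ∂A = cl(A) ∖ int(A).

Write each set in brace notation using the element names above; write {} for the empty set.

interior: largest open inside A is {} (from {})
cl via duality: int({1, 2, 4, 5}) = {5}, so X∖{5} = {3, 1, 2, 4}
cl∖int = {3, 1, 2, 4}

{3, 1, 2, 4}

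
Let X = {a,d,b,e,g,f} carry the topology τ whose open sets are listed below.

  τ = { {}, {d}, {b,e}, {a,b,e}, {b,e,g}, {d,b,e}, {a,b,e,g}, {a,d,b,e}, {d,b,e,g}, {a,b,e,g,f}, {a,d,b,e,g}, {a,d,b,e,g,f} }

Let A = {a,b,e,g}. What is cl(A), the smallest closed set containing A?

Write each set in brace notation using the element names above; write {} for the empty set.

cl via duality: int({d,f}) = {d}, so X∖{d} = {a,b,e,g,f}

{a,b,e,g,f}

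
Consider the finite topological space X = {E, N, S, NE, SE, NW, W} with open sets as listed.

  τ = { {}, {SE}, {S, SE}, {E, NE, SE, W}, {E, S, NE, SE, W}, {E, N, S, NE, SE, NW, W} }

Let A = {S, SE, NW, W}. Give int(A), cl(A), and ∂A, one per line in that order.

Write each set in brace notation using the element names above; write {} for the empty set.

U open, U⊆A: {}, {SE}, {S, SE}. int(A) = ⋃ = {S, SE}
X∖A={E, N, NE}, int(X∖A)={}, hence cl(A)={E, N, S, NE, SE, NW, W}
∂A: remove int from cl → {E, N, NE, NW, W}

int(A) = {S, SE}
cl(A)  = {E, N, S, NE, SE, NW, W}
∂A     = {E, N, NE, NW, W}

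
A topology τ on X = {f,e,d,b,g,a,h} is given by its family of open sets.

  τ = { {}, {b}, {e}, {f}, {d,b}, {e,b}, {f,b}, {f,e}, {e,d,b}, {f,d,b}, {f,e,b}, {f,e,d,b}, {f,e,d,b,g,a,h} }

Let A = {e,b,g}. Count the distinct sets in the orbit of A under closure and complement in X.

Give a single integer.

closure: X∖int(X∖A) = X∖{f} = {e,d,b,g,a,h}
Let k=closure and c=complement:
  1. A     = {e,b,g}
  2. kA    = {e,d,b,g,a,h}
  3. cA    = {f,d,a,h}
  4. ckA   = {f}
  5. kcA   = {f,d,g,a,h}
  6. kckA  = {f,g,a,h}
  7. ckcA  = {e,b}
  8. ckckA = {e,d,b}
— saturated at 8

8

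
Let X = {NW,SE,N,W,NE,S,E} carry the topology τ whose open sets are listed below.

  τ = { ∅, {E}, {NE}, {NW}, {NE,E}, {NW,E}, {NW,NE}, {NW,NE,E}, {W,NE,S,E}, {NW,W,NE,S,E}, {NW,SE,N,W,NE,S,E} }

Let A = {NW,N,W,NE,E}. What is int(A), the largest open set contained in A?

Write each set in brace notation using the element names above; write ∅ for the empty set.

{NW,NE,E}

open subsets of A: ∅, {NW}, {E}, {NE}, {NW,NE}, {NW,E}, {NE,E}, {NW,NE,E}; so int(A) = {NW,NE,E}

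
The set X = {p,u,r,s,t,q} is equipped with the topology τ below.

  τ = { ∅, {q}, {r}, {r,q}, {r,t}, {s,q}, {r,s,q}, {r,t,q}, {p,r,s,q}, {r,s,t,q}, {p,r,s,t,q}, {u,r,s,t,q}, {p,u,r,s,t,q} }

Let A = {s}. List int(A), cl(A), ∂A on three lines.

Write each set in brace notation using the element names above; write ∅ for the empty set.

int(A) = ∅
cl(A)  = {p,u,s}
∂A     = {p,u,s}

interior: largest open inside A is ∅ (from ∅)
cl via duality: int({p,u,r,t,q}) = {r,t,q}, so X∖{r,t,q} = {p,u,s}
cl∖int = {p,u,s}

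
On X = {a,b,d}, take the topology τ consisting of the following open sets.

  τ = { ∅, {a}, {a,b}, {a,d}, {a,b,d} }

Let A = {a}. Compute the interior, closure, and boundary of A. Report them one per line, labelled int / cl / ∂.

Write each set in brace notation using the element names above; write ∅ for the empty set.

int(A) = {a}
cl(A)  = {a,b,d}
∂A     = {b,d}

open subsets of A: ∅, {a}; so int(A) = {a}
closure: X∖int(X∖A) = X∖∅ = {a,b,d}
∂A = {a,b,d} minus {a} = {b,d}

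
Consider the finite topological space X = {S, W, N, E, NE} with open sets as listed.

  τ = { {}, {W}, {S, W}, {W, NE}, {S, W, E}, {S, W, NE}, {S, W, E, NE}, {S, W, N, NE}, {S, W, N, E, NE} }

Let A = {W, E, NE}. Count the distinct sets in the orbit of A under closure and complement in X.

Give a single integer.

6

complement {S, N}; its interior {}; cl(A) = X∖{} = {S, W, N, E, NE}
With k = closure, c = complement:
  1. A     = {W, E, NE}
  2. kA    = {S, W, N, E, NE}
  3. cA    = {S, N}
  4. ckA   = {}
  5. kcA   = {S, N, E}
  6. ckcA  = {W, NE}
k, c of each give nothing new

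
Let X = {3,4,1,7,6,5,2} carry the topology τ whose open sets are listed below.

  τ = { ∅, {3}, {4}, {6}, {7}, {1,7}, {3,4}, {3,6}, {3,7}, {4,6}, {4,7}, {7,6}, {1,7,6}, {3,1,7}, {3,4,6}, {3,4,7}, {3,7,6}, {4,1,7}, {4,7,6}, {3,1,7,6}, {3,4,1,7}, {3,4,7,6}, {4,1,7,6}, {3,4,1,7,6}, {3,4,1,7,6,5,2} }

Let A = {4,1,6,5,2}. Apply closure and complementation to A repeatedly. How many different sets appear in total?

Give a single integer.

closure: X∖int(X∖A) = X∖{3,7} = {4,1,6,5,2}
Let k=closure and c=complement:
  1. A     = {4,1,6,5,2}
  2. cA    = {3,7}
  3. kcA   = {3,1,7,5,2}
  4. ckcA  = {4,6}
  5. kckcA = {4,6,5,2}
  6. ckckcA = {3,1,7}
— saturated at 6

6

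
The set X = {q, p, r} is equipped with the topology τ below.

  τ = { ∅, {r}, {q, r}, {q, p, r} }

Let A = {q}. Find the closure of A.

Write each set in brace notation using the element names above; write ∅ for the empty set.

{q, p}

complement {p, r}; its interior {r}; cl(A) = X∖{r} = {q, p}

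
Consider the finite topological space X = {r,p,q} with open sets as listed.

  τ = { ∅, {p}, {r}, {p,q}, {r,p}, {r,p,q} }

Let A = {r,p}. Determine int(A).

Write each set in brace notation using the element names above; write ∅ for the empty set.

opens ⊆ A: ∅, {r}, {p}, {r,p}; union → int = {r,p}

{r,p}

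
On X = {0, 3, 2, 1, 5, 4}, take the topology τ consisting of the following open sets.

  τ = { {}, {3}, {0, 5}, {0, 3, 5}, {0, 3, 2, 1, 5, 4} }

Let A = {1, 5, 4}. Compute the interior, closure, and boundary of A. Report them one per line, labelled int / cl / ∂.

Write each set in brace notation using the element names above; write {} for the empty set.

interior: largest open inside A is {} (from {})
cl via duality: int({0, 3, 2}) = {3}, so X∖{3} = {0, 2, 1, 5, 4}
cl∖int = {0, 2, 1, 5, 4}

int(A) = {}
cl(A)  = {0, 2, 1, 5, 4}
∂A     = {0, 2, 1, 5, 4}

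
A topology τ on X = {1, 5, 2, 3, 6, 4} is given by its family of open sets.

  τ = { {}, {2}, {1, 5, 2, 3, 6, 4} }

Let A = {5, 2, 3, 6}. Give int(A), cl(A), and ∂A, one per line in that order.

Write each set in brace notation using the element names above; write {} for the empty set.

int(A) = {2}
cl(A)  = {1, 5, 2, 3, 6, 4}
∂A     = {1, 5, 3, 6, 4}

U open, U⊆A: {}, {2}. int(A) = ⋃ = {2}
X∖A={1, 4}, int(X∖A)={}, hence cl(A)={1, 5, 2, 3, 6, 4}
∂A: remove int from cl → {1, 5, 3, 6, 4}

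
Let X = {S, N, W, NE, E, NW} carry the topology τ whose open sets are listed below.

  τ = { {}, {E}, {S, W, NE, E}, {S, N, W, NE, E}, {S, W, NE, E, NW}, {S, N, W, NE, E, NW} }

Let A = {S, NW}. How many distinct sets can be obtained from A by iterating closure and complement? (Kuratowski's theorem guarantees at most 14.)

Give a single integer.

6

complement {N, W, NE, E}; its interior {E}; cl(A) = X∖{E} = {S, N, W, NE, NW}
With k = closure, c = complement:
  1. A     = {S, NW}
  2. kA    = {S, N, W, NE, NW}
  3. cA    = {N, W, NE, E}
  4. ckA   = {E}
  5. kcA   = {S, N, W, NE, E, NW}
  6. ckcA  = {}
k, c of each give nothing new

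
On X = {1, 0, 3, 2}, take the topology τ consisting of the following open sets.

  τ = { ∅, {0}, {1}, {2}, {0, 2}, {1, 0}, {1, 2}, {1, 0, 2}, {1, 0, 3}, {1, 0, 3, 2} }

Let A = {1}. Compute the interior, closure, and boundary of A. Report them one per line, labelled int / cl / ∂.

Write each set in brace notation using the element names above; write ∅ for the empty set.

open subsets of A: ∅, {1}; so int(A) = {1}
closure: X∖int(X∖A) = X∖{0, 2} = {1, 3}
∂A = {1, 3} minus {1} = {3}

int(A) = {1}
cl(A)  = {1, 3}
∂A     = {3}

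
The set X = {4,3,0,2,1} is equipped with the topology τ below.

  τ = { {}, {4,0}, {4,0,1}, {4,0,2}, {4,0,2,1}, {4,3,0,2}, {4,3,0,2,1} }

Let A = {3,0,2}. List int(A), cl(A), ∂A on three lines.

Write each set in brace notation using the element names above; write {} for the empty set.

interior: largest open inside A is {} (from {})
cl via duality: int({4,1}) = {}, so X∖{} = {4,3,0,2,1}
cl∖int = {4,3,0,2,1}

int(A) = {}
cl(A)  = {4,3,0,2,1}
∂A     = {4,3,0,2,1}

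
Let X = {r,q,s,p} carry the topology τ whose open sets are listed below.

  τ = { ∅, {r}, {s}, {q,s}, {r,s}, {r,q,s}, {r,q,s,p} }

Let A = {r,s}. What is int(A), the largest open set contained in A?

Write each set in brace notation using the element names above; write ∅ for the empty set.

interior: largest open inside A is {r,s} (from ∅, {r}, {s}, {r,s})

{r,s}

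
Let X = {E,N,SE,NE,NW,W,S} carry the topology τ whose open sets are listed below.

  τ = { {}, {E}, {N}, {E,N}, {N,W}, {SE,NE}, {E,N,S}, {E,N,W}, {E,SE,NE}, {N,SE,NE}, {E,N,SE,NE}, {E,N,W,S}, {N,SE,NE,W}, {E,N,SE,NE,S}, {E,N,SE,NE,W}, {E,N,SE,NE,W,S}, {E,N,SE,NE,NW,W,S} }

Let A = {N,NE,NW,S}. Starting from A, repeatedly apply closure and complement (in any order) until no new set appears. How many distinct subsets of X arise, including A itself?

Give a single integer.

12

X∖A={E,SE,W}, int(X∖A)={E}, hence cl(A)={N,SE,NE,NW,W,S}
Orbit (k=closure, c=complement):
  1. A     = {N,NE,NW,S}
  2. kA    = {N,SE,NE,NW,W,S}
  3. cA    = {E,SE,W}
  4. ckA   = {E}
  5. kcA   = {E,SE,NE,NW,W,S}
  6. kckA  = {E,NW,S}
  7. ckcA  = {N}
  8. ckckA = {N,SE,NE,W}
  9. kckcA = {N,NW,W,S}
  10. ckckcA = {E,SE,NE}
  11. kckckcA = {E,SE,NE,NW,S}
  12. ckckckcA = {N,W}
(closed under both — stop)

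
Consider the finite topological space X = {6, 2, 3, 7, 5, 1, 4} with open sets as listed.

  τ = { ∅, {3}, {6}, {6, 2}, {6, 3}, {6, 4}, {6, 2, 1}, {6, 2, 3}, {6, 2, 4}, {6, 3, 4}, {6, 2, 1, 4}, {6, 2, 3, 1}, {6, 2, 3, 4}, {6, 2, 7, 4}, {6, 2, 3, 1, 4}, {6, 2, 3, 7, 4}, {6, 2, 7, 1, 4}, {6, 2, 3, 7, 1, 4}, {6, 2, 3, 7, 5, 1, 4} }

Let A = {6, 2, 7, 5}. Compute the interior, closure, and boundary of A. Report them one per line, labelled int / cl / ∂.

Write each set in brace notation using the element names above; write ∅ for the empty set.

int(A) = {6, 2}
cl(A)  = {6, 2, 7, 5, 1, 4}
∂A     = {7, 5, 1, 4}

interior: largest open inside A is {6, 2} (from ∅, {6}, {6, 2})
cl via duality: int({3, 1, 4}) = {3}, so X∖{3} = {6, 2, 7, 5, 1, 4}
cl∖int = {7, 5, 1, 4}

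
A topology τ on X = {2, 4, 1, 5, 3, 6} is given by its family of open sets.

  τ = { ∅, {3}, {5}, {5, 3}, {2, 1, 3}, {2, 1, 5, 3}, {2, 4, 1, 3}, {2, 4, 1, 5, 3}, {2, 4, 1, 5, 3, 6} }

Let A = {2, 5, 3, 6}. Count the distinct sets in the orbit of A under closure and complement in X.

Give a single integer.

cl via duality: int({4, 1}) = ∅, so X∖∅ = {2, 4, 1, 5, 3, 6}
Write k for closure, c for complement:
  1. A     = {2, 5, 3, 6}
  2. kA    = {2, 4, 1, 5, 3, 6}
  3. cA    = {4, 1}
  4. ckA   = ∅
  5. kcA   = {2, 4, 1, 6}
  6. ckcA  = {5, 3}
applying k or c yields no new set

6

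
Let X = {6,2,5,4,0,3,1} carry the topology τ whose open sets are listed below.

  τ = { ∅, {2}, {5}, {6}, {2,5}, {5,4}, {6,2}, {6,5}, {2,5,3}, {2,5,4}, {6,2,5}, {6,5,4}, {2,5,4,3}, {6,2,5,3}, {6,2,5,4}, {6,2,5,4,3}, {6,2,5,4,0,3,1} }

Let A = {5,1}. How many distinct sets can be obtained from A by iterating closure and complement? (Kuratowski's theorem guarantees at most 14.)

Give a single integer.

8

closure: X∖int(X∖A) = X∖{6,2} = {5,4,0,3,1}
Let k=closure and c=complement:
  1. A     = {5,1}
  2. kA    = {5,4,0,3,1}
  3. cA    = {6,2,4,0,3}
  4. ckA   = {6,2}
  5. kcA   = {6,2,4,0,3,1}
  6. kckA  = {6,2,0,3,1}
  7. ckcA  = {5}
  8. ckckA = {5,4}
— saturated at 8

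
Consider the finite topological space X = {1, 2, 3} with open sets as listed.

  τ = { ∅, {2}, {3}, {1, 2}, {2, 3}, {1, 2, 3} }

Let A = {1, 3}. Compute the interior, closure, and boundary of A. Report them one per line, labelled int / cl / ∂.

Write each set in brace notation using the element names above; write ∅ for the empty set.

int(A) = {3}
cl(A)  = {1, 3}
∂A     = {1}

opens ⊆ A: ∅, {3}; union → int = {3}
complement {2}; its interior {2}; cl(A) = X∖{2} = {1, 3}
boundary = {1, 3} ∖ {3} = {1}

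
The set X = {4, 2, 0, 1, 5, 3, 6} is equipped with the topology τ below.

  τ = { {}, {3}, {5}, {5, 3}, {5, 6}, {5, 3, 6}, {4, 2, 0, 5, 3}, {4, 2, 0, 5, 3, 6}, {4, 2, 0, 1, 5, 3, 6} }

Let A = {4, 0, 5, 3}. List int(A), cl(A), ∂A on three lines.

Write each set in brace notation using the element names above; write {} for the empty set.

int(A) = {5, 3}
cl(A)  = {4, 2, 0, 1, 5, 3, 6}
∂A     = {4, 2, 0, 1, 6}

opens ⊆ A: {}, {5}, {3}, {5, 3}; union → int = {5, 3}
complement {2, 1, 6}; its interior {}; cl(A) = X∖{} = {4, 2, 0, 1, 5, 3, 6}
boundary = {4, 2, 0, 1, 5, 3, 6} ∖ {5, 3} = {4, 2, 0, 1, 6}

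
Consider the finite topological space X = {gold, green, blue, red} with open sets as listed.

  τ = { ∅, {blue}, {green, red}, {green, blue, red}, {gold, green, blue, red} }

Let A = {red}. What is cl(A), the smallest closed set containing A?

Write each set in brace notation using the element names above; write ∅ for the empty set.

{gold, green, red}

complement {gold, green, blue}; its interior {blue}; cl(A) = X∖{blue} = {gold, green, red}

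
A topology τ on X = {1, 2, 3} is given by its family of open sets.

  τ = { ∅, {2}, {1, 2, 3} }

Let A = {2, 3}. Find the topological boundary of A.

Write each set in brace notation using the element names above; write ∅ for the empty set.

interior: largest open inside A is {2} (from ∅, {2})
cl via duality: int({1}) = ∅, so X∖∅ = {1, 2, 3}
cl∖int = {1, 3}

{1, 3}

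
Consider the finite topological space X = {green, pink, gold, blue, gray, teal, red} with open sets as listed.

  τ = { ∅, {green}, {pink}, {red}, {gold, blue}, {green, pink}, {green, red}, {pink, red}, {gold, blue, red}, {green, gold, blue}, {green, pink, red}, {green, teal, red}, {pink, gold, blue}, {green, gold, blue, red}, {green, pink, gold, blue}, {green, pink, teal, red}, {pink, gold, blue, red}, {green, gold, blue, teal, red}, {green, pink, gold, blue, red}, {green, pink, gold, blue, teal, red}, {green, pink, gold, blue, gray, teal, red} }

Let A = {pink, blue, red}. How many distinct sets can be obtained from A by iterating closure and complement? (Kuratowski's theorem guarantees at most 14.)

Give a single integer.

closure: X∖int(X∖A) = X∖{green} = {pink, gold, blue, gray, teal, red}
Let k=closure and c=complement:
  1. A     = {pink, blue, red}
  2. kA    = {pink, gold, blue, gray, teal, red}
  3. cA    = {green, gold, gray, teal}
  4. ckA   = {green}
  5. kcA   = {green, gold, blue, gray, teal}
  6. kckA  = {green, gray, teal}
  7. ckcA  = {pink, red}
  8. ckckA = {pink, gold, blue, red}
  9. kckcA = {pink, gray, teal, red}
  10. ckckcA = {green, gold, blue}
— saturated at 10

10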